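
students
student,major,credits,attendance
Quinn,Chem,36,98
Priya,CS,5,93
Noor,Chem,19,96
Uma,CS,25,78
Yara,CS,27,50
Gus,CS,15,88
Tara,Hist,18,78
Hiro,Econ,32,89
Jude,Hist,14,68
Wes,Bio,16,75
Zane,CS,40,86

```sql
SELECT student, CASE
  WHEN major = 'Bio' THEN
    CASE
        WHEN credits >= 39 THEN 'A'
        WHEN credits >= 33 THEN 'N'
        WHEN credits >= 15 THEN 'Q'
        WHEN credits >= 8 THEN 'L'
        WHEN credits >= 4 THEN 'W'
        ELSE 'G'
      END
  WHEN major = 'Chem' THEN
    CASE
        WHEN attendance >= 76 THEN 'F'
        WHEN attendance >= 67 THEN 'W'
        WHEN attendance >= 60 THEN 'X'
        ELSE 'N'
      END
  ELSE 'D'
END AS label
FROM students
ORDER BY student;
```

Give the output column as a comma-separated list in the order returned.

D, D, D, F, D, F, D, D, Q, D, D

student=Gus: major='CS' → outer ELSE → D
student=Hiro: major='Econ' → outer ELSE → D
student=Jude: major='Hist' → outer ELSE → D
student=Noor: major='Chem' → inner[attendance >= 76] → F
student=Priya: major='CS' → outer ELSE → D
student=Quinn: major='Chem' → inner[attendance >= 76] → F
student=Tara: major='Hist' → outer ELSE → D
student=Uma: major='CS' → outer ELSE → D
student=Wes: major='Bio' → inner[credits >= 15] → Q
student=Yara: major='CS' → outer ELSE → D
student=Zane: major='CS' → outer ELSE → D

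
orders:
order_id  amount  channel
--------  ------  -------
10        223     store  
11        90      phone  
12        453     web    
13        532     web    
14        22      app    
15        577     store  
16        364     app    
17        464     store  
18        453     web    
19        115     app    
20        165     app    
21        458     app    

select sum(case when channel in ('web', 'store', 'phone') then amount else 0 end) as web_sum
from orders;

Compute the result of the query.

order_id=10: ✓ → 223
order_id=11: ✓ → 90
order_id=12: ✓ → 453
order_id=13: ✓ → 532
order_id=14: ✗
order_id=15: ✓ → 577
order_id=16: ✗
order_id=17: ✓ → 464
order_id=18: ✓ → 453
order_id=19: ✗
order_id=20: ✗
order_id=21: ✗
web_sum = 223 + 90 + 453 + 532 + 577 + 464 + 453 = 2792

2792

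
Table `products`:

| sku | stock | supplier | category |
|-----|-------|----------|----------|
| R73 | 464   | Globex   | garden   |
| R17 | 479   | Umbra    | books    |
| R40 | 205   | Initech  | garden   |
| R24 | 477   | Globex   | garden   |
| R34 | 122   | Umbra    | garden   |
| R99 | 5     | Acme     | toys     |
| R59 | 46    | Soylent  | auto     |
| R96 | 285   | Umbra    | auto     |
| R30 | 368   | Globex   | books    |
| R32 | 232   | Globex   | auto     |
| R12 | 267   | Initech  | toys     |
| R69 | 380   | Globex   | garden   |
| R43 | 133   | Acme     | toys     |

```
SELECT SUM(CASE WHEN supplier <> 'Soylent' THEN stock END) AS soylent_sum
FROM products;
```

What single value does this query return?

sku=R73: ✓ → 464
sku=R17: ✓ → 479
sku=R40: ✓ → 205
sku=R24: ✓ → 477
sku=R34: ✓ → 122
sku=R99: ✓ → 5
sku=R59: ✗
sku=R96: ✓ → 285
sku=R30: ✓ → 368
sku=R32: ✓ → 232
sku=R12: ✓ → 267
sku=R69: ✓ → 380
sku=R43: ✓ → 133
soylent_sum = 464 + 479 + 205 + 477 + 122 + 5 + 285 + 368 + 232 + 267 + 380 + 133 = 3417

3417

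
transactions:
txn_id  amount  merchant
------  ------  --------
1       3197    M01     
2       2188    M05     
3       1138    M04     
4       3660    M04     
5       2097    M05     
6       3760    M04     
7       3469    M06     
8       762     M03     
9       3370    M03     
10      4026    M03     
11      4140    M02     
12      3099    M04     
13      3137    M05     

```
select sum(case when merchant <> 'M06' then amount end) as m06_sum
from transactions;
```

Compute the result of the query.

34574

txn_id=1: ✓ → 3197
txn_id=2: ✓ → 2188
txn_id=3: ✓ → 1138
txn_id=4: ✓ → 3660
txn_id=5: ✓ → 2097
txn_id=6: ✓ → 3760
txn_id=7: ✗
txn_id=8: ✓ → 762
txn_id=9: ✓ → 3370
txn_id=10: ✓ → 4026
txn_id=11: ✓ → 4140
txn_id=12: ✓ → 3099
txn_id=13: ✓ → 3137
m06_sum = 3197 + 2188 + 1138 + 3660 + 2097 + 3760 + 762 + 3370 + 4026 + 4140 + 3099 + 3137 = 34574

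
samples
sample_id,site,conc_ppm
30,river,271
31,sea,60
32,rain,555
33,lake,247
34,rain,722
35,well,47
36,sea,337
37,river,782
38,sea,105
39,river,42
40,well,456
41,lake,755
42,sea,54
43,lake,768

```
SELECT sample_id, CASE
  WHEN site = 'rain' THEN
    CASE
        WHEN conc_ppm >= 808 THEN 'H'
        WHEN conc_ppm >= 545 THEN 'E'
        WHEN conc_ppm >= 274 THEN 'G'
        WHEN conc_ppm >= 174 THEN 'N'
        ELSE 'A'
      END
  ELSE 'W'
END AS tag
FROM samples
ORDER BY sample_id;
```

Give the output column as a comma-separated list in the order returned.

sample_id=30: site='river' → outer ELSE → W
sample_id=31: site='sea' → outer ELSE → W
sample_id=32: site='rain' → inner[conc_ppm >= 545] → E
sample_id=33: site='lake' → outer ELSE → W
sample_id=34: site='rain' → inner[conc_ppm >= 545] → E
sample_id=35: site='well' → outer ELSE → W
sample_id=36: site='sea' → outer ELSE → W
sample_id=37: site='river' → outer ELSE → W
sample_id=38: site='sea' → outer ELSE → W
sample_id=39: site='river' → outer ELSE → W
sample_id=40: site='well' → outer ELSE → W
sample_id=41: site='lake' → outer ELSE → W
sample_id=42: site='sea' → outer ELSE → W
sample_id=43: site='lake' → outer ELSE → W

W, W, E, W, E, W, W, W, W, W, W, W, W, W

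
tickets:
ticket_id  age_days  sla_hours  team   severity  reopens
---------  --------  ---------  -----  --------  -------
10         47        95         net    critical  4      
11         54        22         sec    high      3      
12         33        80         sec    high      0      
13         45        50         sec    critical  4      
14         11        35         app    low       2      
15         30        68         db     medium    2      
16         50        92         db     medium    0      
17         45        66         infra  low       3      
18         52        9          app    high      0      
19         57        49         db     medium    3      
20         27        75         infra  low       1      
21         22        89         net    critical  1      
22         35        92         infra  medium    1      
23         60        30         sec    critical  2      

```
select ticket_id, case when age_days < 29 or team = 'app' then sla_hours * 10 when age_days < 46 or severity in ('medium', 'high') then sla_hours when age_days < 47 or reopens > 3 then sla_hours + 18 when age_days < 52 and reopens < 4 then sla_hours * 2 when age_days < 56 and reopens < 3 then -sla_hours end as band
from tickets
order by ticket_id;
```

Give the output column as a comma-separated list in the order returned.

113, 22, 80, 50, 350, 68, 92, 66, 90, 49, 750, 890, 92, NULL

ticket_id=10: age_days < 47 or reopens > 3 → 113
ticket_id=11: age_days < 46 or severity in ('medium', 'high') → 22
ticket_id=12: age_days < 46 or severity in ('medium', 'high') → 80
ticket_id=13: age_days < 46 or severity in ('medium', 'high') → 50
ticket_id=14: age_days < 29 or team = 'app' → 350
ticket_id=15: age_days < 46 or severity in ('medium', 'high') → 68
ticket_id=16: age_days < 46 or severity in ('medium', 'high') → 92
ticket_id=17: age_days < 46 or severity in ('medium', 'high') → 66
ticket_id=18: age_days < 29 or team = 'app' → 90
ticket_id=19: age_days < 46 or severity in ('medium', 'high') → 49
ticket_id=20: age_days < 29 or team = 'app' → 750
ticket_id=21: age_days < 29 or team = 'app' → 890
ticket_id=22: age_days < 46 or severity in ('medium', 'high') → 92
ticket_id=23: (no match → NULL) → NULL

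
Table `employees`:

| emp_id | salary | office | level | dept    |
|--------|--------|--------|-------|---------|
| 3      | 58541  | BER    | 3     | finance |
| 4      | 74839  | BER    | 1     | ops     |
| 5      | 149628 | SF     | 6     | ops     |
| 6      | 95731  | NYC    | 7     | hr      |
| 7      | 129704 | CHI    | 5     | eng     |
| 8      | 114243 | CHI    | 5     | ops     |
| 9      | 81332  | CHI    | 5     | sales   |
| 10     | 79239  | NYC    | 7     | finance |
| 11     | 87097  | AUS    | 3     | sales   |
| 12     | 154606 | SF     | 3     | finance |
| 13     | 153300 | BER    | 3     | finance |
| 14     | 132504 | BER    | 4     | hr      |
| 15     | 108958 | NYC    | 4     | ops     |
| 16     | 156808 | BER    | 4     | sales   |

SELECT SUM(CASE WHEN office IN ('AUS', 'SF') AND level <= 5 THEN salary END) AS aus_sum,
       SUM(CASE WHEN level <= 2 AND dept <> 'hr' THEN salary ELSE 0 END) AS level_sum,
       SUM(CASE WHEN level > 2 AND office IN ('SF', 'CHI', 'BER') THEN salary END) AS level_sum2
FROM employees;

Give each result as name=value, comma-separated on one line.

[aus_sum: office IN ('AUS', 'SF') AND level <= 5]
emp_id=3: ✗
emp_id=4: ✗
emp_id=5: ✗
emp_id=6: ✗
emp_id=7: ✗
emp_id=8: ✗
emp_id=9: ✗
emp_id=10: ✗
emp_id=11: ✓ → 87097
emp_id=12: ✓ → 154606
emp_id=13: ✗
emp_id=14: ✗
emp_id=15: ✗
emp_id=16: ✗
aus_sum = 87097 + 154606 = 241703
—
[level_sum: level <= 2 AND dept <> 'hr']
emp_id=3: ✗
emp_id=4: ✓ → 74839
emp_id=5: ✗
emp_id=6: ✗
emp_id=7: ✗
emp_id=8: ✗
emp_id=9: ✗
emp_id=10: ✗
emp_id=11: ✗
emp_id=12: ✗
emp_id=13: ✗
emp_id=14: ✗
emp_id=15: ✗
emp_id=16: ✗
level_sum = 74839
—
[level_sum2: level > 2 AND office IN ('SF', 'CHI', 'BER')]
emp_id=3: ✓ → 58541
emp_id=4: ✗
emp_id=5: ✓ → 149628
emp_id=6: ✗
emp_id=7: ✓ → 129704
emp_id=8: ✓ → 114243
emp_id=9: ✓ → 81332
emp_id=10: ✗
emp_id=11: ✗
emp_id=12: ✓ → 154606
emp_id=13: ✓ → 153300
emp_id=14: ✓ → 132504
emp_id=15: ✗
emp_id=16: ✓ → 156808
level_sum2 = 58541 + 149628 + 129704 + 114243 + 81332 + 154606 + 153300 + 132504 + 156808 = 1130666

aus_sum=241703, level_sum=74839, level_sum2=1130666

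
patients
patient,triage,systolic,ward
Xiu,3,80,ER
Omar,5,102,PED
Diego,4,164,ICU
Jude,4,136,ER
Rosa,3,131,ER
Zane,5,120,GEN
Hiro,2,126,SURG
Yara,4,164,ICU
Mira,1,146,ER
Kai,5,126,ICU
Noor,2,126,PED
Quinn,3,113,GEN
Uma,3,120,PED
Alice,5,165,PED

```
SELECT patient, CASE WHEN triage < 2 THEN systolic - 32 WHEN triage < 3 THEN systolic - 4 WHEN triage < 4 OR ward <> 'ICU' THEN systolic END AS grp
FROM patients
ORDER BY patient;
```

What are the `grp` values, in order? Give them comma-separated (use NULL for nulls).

165, NULL, 122, 136, NULL, 114, 122, 102, 113, 131, 120, 80, NULL, 120

patient=Alice: triage < 4 OR ward <> 'ICU' → 165
patient=Diego: (no match → NULL) → NULL
patient=Hiro: triage < 3 → 122
patient=Jude: triage < 4 OR ward <> 'ICU' → 136
patient=Kai: (no match → NULL) → NULL
patient=Mira: triage < 2 → 114
patient=Noor: triage < 3 → 122
patient=Omar: triage < 4 OR ward <> 'ICU' → 102
patient=Quinn: triage < 4 OR ward <> 'ICU' → 113
patient=Rosa: triage < 4 OR ward <> 'ICU' → 131
patient=Uma: triage < 4 OR ward <> 'ICU' → 120
patient=Xiu: triage < 4 OR ward <> 'ICU' → 80
patient=Yara: (no match → NULL) → NULL
patient=Zane: triage < 4 OR ward <> 'ICU' → 120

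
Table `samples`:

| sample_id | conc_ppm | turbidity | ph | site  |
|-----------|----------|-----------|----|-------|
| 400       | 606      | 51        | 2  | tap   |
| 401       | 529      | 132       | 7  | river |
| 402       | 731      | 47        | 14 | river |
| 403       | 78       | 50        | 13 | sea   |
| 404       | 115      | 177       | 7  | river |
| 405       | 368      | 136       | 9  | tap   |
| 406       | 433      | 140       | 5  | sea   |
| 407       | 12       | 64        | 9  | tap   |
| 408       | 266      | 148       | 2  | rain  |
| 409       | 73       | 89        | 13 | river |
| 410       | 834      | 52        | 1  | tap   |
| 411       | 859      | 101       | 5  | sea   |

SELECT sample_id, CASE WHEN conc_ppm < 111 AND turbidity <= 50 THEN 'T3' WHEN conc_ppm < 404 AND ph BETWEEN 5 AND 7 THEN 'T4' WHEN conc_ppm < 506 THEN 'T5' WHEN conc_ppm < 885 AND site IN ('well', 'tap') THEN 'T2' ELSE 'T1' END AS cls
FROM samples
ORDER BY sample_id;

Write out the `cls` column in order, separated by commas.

T2, T1, T1, T3, T4, T5, T5, T5, T5, T5, T2, T1

sample_id=400: conc_ppm < 885 AND site IN ('well', 'tap') → T2
sample_id=401: ELSE → T1
sample_id=402: ELSE → T1
sample_id=403: conc_ppm < 111 AND turbidity <= 50 → T3
sample_id=404: conc_ppm < 404 AND ph BETWEEN 5 AND 7 → T4
sample_id=405: conc_ppm < 506 → T5
sample_id=406: conc_ppm < 506 → T5
sample_id=407: conc_ppm < 506 → T5
sample_id=408: conc_ppm < 506 → T5
sample_id=409: conc_ppm < 506 → T5
sample_id=410: conc_ppm < 885 AND site IN ('well', 'tap') → T2
sample_id=411: ELSE → T1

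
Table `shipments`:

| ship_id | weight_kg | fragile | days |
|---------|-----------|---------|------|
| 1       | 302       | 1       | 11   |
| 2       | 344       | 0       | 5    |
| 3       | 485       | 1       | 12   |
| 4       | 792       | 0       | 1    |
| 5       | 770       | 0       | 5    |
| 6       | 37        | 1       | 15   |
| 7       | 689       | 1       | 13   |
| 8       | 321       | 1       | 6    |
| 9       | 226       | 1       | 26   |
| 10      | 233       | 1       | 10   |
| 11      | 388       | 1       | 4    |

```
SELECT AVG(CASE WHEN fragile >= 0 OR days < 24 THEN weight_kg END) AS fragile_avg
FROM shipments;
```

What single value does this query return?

ship_id=1: ✓ → 302
ship_id=2: ✓ → 344
ship_id=3: ✓ → 485
ship_id=4: ✓ → 792
ship_id=5: ✓ → 770
ship_id=6: ✓ → 37
ship_id=7: ✓ → 689
ship_id=8: ✓ → 321
ship_id=9: ✓ → 226
ship_id=10: ✓ → 233
ship_id=11: ✓ → 388
fragile_avg = (302 + 344 + 485 + 792 + 770 + 37 + 689 + 321 + 226 + 233 + 388) / 11 = 417

417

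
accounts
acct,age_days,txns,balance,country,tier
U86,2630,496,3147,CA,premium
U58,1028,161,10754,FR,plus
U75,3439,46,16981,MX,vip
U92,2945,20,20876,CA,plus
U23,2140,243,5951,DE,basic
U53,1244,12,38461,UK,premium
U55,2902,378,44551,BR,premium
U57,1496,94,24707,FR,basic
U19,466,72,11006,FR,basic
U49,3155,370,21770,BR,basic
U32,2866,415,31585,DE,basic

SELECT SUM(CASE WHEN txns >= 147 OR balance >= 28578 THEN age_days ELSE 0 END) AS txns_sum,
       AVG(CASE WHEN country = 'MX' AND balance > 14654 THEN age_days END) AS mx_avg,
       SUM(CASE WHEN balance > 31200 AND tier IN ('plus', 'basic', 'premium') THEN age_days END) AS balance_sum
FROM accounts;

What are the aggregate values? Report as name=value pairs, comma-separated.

txns_sum=15965, mx_avg=3439, balance_sum=7012

[txns_sum: txns >= 147 OR balance >= 28578]
acct=U86: ✓ → 2630
acct=U58: ✓ → 1028
acct=U75: ✗
acct=U92: ✗
acct=U23: ✓ → 2140
acct=U53: ✓ → 1244
acct=U55: ✓ → 2902
acct=U57: ✗
acct=U19: ✗
acct=U49: ✓ → 3155
acct=U32: ✓ → 2866
txns_sum = 2630 + 1028 + 2140 + 1244 + 2902 + 3155 + 2866 = 15965
—
[mx_avg: country = 'MX' AND balance > 14654]
acct=U86: ✗
acct=U58: ✗
acct=U75: ✓ → 3439
acct=U92: ✗
acct=U23: ✗
acct=U53: ✗
acct=U55: ✗
acct=U57: ✗
acct=U19: ✗
acct=U49: ✗
acct=U32: ✗
mx_avg = 3439
—
[balance_sum: balance > 31200 AND tier IN ('plus', 'basic', 'premium')]
acct=U86: ✗
acct=U58: ✗
acct=U75: ✗
acct=U92: ✗
acct=U23: ✗
acct=U53: ✓ → 1244
acct=U55: ✓ → 2902
acct=U57: ✗
acct=U19: ✗
acct=U49: ✗
acct=U32: ✓ → 2866
balance_sum = 1244 + 2902 + 2866 = 7012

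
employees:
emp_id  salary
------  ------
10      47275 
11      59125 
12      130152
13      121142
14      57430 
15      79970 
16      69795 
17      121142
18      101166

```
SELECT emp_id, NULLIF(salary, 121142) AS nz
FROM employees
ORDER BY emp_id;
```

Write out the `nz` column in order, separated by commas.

47275, 59125, 130152, NULL, 57430, 79970, 69795, NULL, 101166

emp_id=10: salary=47275 vs 121142: differ → 47275
emp_id=11: salary=59125 vs 121142: differ → 59125
emp_id=12: salary=130152 vs 121142: differ → 130152
emp_id=13: salary=121142 vs 121142: equal → NULL
emp_id=14: salary=57430 vs 121142: differ → 57430
emp_id=15: salary=79970 vs 121142: differ → 79970
emp_id=16: salary=69795 vs 121142: differ → 69795
emp_id=17: salary=121142 vs 121142: equal → NULL
emp_id=18: salary=101166 vs 121142: differ → 101166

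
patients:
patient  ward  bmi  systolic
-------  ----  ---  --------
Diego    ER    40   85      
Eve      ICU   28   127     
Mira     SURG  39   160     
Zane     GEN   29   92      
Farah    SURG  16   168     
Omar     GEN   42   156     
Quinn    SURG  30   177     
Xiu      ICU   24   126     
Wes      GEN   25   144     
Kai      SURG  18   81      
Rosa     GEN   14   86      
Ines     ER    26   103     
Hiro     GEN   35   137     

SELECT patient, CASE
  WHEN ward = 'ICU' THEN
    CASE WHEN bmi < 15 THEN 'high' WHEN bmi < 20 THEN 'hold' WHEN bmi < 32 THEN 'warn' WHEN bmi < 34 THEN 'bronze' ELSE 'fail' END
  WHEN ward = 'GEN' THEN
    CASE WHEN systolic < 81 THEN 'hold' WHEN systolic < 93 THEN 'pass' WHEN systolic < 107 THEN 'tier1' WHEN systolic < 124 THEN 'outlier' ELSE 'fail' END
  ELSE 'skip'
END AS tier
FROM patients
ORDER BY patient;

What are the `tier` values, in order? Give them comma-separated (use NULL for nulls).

patient=Diego: ward='ER' → outer ELSE → skip
patient=Eve: ward='ICU' → inner[bmi < 32] → warn
patient=Farah: ward='SURG' → outer ELSE → skip
patient=Hiro: ward='GEN' → inner[ELSE] → fail
patient=Ines: ward='ER' → outer ELSE → skip
patient=Kai: ward='SURG' → outer ELSE → skip
patient=Mira: ward='SURG' → outer ELSE → skip
patient=Omar: ward='GEN' → inner[ELSE] → fail
patient=Quinn: ward='SURG' → outer ELSE → skip
patient=Rosa: ward='GEN' → inner[systolic < 93] → pass
patient=Wes: ward='GEN' → inner[ELSE] → fail
patient=Xiu: ward='ICU' → inner[bmi < 32] → warn
patient=Zane: ward='GEN' → inner[systolic < 93] → pass

skip, warn, skip, fail, skip, skip, skip, fail, skip, pass, fail, warn, pass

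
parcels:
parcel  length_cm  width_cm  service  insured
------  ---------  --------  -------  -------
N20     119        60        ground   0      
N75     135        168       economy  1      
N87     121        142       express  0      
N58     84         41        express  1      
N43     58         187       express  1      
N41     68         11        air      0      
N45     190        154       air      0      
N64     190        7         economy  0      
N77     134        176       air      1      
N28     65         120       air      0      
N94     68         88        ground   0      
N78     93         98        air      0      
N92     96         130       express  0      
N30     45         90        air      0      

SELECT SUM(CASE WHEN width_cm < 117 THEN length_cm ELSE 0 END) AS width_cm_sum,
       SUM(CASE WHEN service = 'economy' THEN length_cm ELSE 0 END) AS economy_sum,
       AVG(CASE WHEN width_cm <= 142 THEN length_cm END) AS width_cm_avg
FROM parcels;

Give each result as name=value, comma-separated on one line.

width_cm_sum=667, economy_sum=325, width_cm_avg=94.9

[width_cm_sum: width_cm < 117]
parcel=N20: ✓ → 119
parcel=N75: ✗
parcel=N87: ✗
parcel=N58: ✓ → 84
parcel=N43: ✗
parcel=N41: ✓ → 68
parcel=N45: ✗
parcel=N64: ✓ → 190
parcel=N77: ✗
parcel=N28: ✗
parcel=N94: ✓ → 68
parcel=N78: ✓ → 93
parcel=N92: ✗
parcel=N30: ✓ → 45
width_cm_sum = 119 + 84 + 68 + 190 + 68 + 93 + 45 = 667
—
[economy_sum: service = 'economy']
parcel=N20: ✗
parcel=N75: ✓ → 135
parcel=N87: ✗
parcel=N58: ✗
parcel=N43: ✗
parcel=N41: ✗
parcel=N45: ✗
parcel=N64: ✓ → 190
parcel=N77: ✗
parcel=N28: ✗
parcel=N94: ✗
parcel=N78: ✗
parcel=N92: ✗
parcel=N30: ✗
economy_sum = 135 + 190 = 325
—
[width_cm_avg: width_cm <= 142]
parcel=N20: ✓ → 119
parcel=N75: ✗
parcel=N87: ✓ → 121
parcel=N58: ✓ → 84
parcel=N43: ✗
parcel=N41: ✓ → 68
parcel=N45: ✗
parcel=N64: ✓ → 190
parcel=N77: ✗
parcel=N28: ✓ → 65
parcel=N94: ✓ → 68
parcel=N78: ✓ → 93
parcel=N92: ✓ → 96
parcel=N30: ✓ → 45
width_cm_avg = (119 + 121 + 84 + 68 + 190 + 65 + 68 + 93 + 96 + 45) / 10 = 94.9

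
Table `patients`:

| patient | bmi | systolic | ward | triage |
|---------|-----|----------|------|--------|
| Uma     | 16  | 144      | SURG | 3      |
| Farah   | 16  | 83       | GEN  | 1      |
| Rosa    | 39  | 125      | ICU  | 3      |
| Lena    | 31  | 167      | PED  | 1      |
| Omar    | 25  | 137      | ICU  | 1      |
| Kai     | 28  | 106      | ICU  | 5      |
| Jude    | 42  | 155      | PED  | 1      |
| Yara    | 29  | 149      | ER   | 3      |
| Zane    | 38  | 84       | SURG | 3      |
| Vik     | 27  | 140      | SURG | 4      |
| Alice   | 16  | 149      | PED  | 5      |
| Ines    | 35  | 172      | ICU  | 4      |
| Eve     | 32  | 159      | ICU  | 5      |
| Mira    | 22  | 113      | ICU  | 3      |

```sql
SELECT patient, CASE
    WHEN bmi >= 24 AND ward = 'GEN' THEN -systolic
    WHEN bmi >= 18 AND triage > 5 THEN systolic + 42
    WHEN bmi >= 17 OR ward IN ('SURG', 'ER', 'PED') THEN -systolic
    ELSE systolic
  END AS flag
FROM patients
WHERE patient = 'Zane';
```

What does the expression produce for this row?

patient = Zane: bmi=38, systolic=84, ward=SURG, triage=3.
bmi >= 24 AND ward = 'GEN' → false
bmi >= 18 AND triage > 5 → false
bmi >= 17 OR ward IN ('SURG', 'ER', 'PED') → true → -84

-84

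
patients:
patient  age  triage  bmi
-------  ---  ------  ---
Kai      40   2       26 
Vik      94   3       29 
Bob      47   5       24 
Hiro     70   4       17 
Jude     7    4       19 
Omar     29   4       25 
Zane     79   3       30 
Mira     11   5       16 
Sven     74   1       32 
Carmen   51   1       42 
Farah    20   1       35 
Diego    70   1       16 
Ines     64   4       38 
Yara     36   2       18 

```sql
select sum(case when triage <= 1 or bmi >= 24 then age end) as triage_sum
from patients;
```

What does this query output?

568

patient=Kai: ✓ → 40
patient=Vik: ✓ → 94
patient=Bob: ✓ → 47
patient=Hiro: ✗
patient=Jude: ✗
patient=Omar: ✓ → 29
patient=Zane: ✓ → 79
patient=Mira: ✗
patient=Sven: ✓ → 74
patient=Carmen: ✓ → 51
patient=Farah: ✓ → 20
patient=Diego: ✓ → 70
patient=Ines: ✓ → 64
patient=Yara: ✗
triage_sum = 40 + 94 + 47 + 29 + 79 + 74 + 51 + 20 + 70 + 64 = 568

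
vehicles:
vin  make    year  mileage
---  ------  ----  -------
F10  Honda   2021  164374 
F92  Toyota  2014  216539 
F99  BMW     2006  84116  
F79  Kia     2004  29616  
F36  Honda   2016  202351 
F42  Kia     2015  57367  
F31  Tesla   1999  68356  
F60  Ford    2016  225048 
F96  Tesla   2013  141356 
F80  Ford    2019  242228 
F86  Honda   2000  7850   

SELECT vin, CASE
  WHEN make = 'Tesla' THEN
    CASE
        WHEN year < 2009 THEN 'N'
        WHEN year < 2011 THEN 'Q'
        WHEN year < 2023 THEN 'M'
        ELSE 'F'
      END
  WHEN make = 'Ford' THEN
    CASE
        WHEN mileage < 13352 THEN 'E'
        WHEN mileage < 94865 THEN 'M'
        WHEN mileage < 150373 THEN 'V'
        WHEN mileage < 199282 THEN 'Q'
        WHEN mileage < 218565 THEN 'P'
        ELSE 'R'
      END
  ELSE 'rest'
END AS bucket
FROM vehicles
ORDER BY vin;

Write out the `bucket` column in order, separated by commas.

rest, N, rest, rest, R, rest, R, rest, rest, M, rest

vin=F10: make='Honda' → outer ELSE → rest
vin=F31: make='Tesla' → inner[year < 2009] → N
vin=F36: make='Honda' → outer ELSE → rest
vin=F42: make='Kia' → outer ELSE → rest
vin=F60: make='Ford' → inner[ELSE] → R
vin=F79: make='Kia' → outer ELSE → rest
vin=F80: make='Ford' → inner[ELSE] → R
vin=F86: make='Honda' → outer ELSE → rest
vin=F92: make='Toyota' → outer ELSE → rest
vin=F96: make='Tesla' → inner[year < 2023] → M
vin=F99: make='BMW' → outer ELSE → rest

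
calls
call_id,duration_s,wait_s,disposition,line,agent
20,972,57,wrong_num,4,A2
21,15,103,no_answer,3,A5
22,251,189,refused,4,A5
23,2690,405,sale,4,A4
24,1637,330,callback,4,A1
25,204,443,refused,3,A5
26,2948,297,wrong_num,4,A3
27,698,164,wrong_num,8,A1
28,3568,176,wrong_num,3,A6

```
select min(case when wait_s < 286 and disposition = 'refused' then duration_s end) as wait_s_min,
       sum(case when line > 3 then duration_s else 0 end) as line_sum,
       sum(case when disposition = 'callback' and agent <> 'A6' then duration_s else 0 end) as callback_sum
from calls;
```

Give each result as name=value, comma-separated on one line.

wait_s_min=251, line_sum=9196, callback_sum=1637

[wait_s_min: wait_s < 286 and disposition = 'refused']
call_id=20: ✗
call_id=21: ✗
call_id=22: ✓ → 251
call_id=23: ✗
call_id=24: ✗
call_id=25: ✗
call_id=26: ✗
call_id=27: ✗
call_id=28: ✗
wait_s_min = MIN(251) = 251
—
[line_sum: line > 3]
call_id=20: ✓ → 972
call_id=21: ✗
call_id=22: ✓ → 251
call_id=23: ✓ → 2690
call_id=24: ✓ → 1637
call_id=25: ✗
call_id=26: ✓ → 2948
call_id=27: ✓ → 698
call_id=28: ✗
line_sum = 972 + 251 + 2690 + 1637 + 2948 + 698 = 9196
—
[callback_sum: disposition = 'callback' and agent <> 'A6']
call_id=20: ✗
call_id=21: ✗
call_id=22: ✗
call_id=23: ✗
call_id=24: ✓ → 1637
call_id=25: ✗
call_id=26: ✗
call_id=27: ✗
call_id=28: ✗
callback_sum = 1637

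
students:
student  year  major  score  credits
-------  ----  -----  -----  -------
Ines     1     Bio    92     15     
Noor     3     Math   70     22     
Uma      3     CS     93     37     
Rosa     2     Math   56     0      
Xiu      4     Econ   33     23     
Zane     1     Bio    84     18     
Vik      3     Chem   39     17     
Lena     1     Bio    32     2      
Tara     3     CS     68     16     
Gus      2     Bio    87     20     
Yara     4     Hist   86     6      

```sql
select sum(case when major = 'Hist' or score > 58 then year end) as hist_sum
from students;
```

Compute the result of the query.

17

student=Ines: ✓ → 1
student=Noor: ✓ → 3
student=Uma: ✓ → 3
student=Rosa: ✗
student=Xiu: ✗
student=Zane: ✓ → 1
student=Vik: ✗
student=Lena: ✗
student=Tara: ✓ → 3
student=Gus: ✓ → 2
student=Yara: ✓ → 4
hist_sum = 1 + 3 + 3 + 1 + 3 + 2 + 4 = 17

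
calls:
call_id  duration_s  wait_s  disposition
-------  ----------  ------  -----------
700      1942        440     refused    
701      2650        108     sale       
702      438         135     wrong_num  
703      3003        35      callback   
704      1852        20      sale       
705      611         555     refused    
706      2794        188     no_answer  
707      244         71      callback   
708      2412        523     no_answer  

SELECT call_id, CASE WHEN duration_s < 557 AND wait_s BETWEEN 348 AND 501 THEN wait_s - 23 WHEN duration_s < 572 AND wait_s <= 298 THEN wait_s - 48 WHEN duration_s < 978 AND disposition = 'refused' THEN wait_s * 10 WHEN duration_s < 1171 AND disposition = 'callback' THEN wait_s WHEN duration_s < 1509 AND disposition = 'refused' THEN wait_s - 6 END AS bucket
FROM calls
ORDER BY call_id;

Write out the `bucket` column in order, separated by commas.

call_id=700: (no match → NULL) → NULL
call_id=701: (no match → NULL) → NULL
call_id=702: duration_s < 572 AND wait_s <= 298 → 87
call_id=703: (no match → NULL) → NULL
call_id=704: (no match → NULL) → NULL
call_id=705: duration_s < 978 AND disposition = 'refused' → 5550
call_id=706: (no match → NULL) → NULL
call_id=707: duration_s < 572 AND wait_s <= 298 → 23
call_id=708: (no match → NULL) → NULL

NULL, NULL, 87, NULL, NULL, 5550, NULL, 23, NULL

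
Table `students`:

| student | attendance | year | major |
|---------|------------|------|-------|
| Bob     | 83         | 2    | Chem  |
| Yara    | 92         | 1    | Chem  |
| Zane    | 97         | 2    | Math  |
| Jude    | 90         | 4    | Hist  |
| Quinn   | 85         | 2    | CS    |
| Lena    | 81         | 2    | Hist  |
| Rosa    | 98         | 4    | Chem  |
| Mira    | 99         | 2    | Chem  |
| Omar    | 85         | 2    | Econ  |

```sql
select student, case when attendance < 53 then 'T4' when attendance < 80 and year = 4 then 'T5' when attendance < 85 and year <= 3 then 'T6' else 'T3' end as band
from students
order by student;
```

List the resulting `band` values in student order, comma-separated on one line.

T6, T3, T6, T3, T3, T3, T3, T3, T3

student=Bob: attendance < 85 and year <= 3 → T6
student=Jude: ELSE → T3
student=Lena: attendance < 85 and year <= 3 → T6
student=Mira: ELSE → T3
student=Omar: ELSE → T3
student=Quinn: ELSE → T3
student=Rosa: ELSE → T3
student=Yara: ELSE → T3
student=Zane: ELSE → T3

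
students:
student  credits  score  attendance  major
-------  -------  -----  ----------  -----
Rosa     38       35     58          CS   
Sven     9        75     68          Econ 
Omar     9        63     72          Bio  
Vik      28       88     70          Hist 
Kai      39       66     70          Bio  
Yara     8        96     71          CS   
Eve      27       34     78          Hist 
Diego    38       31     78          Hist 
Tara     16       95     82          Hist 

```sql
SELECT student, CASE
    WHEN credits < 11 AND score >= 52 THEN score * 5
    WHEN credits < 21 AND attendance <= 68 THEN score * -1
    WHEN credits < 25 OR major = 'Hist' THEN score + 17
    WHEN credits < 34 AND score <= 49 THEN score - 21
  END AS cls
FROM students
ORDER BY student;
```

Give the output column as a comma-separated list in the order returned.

student=Diego: credits < 25 OR major = 'Hist' → 48
student=Eve: credits < 25 OR major = 'Hist' → 51
student=Kai: (no match → NULL) → NULL
student=Omar: credits < 11 AND score >= 52 → 315
student=Rosa: (no match → NULL) → NULL
student=Sven: credits < 11 AND score >= 52 → 375
student=Tara: credits < 25 OR major = 'Hist' → 112
student=Vik: credits < 25 OR major = 'Hist' → 105
student=Yara: credits < 11 AND score >= 52 → 480

48, 51, NULL, 315, NULL, 375, 112, 105, 480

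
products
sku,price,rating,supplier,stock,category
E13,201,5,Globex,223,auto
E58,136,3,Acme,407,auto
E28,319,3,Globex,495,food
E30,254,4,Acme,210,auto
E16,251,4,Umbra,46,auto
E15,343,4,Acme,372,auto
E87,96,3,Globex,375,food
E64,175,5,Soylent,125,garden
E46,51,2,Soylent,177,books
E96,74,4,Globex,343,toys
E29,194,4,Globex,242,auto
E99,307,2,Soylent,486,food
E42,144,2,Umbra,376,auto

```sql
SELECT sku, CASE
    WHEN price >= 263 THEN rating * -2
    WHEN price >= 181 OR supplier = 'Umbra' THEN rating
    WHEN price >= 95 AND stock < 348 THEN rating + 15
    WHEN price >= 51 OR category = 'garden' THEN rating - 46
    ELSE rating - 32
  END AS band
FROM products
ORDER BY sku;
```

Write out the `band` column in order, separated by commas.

sku=E13: price >= 181 OR supplier = 'Umbra' → 5
sku=E15: price >= 263 → -8
sku=E16: price >= 181 OR supplier = 'Umbra' → 4
sku=E28: price >= 263 → -6
sku=E29: price >= 181 OR supplier = 'Umbra' → 4
sku=E30: price >= 181 OR supplier = 'Umbra' → 4
sku=E42: price >= 181 OR supplier = 'Umbra' → 2
sku=E46: price >= 51 OR category = 'garden' → -44
sku=E58: price >= 51 OR category = 'garden' → -43
sku=E64: price >= 95 AND stock < 348 → 20
sku=E87: price >= 51 OR category = 'garden' → -43
sku=E96: price >= 51 OR category = 'garden' → -42
sku=E99: price >= 263 → -4

5, -8, 4, -6, 4, 4, 2, -44, -43, 20, -43, -42, -4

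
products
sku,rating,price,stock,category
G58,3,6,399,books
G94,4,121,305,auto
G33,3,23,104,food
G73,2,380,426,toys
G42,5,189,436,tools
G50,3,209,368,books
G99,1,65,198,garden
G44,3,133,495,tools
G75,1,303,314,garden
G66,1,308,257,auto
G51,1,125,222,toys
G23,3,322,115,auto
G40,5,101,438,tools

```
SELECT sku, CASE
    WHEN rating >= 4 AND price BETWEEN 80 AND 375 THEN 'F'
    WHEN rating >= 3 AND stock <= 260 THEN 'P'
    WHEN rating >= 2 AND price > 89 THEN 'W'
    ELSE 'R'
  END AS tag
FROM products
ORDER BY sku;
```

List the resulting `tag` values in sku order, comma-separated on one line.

sku=G23: rating >= 3 AND stock <= 260 → P
sku=G33: rating >= 3 AND stock <= 260 → P
sku=G40: rating >= 4 AND price BETWEEN 80 AND 375 → F
sku=G42: rating >= 4 AND price BETWEEN 80 AND 375 → F
sku=G44: rating >= 2 AND price > 89 → W
sku=G50: rating >= 2 AND price > 89 → W
sku=G51: ELSE → R
sku=G58: ELSE → R
sku=G66: ELSE → R
sku=G73: rating >= 2 AND price > 89 → W
sku=G75: ELSE → R
sku=G94: rating >= 4 AND price BETWEEN 80 AND 375 → F
sku=G99: ELSE → R

P, P, F, F, W, W, R, R, R, W, R, F, R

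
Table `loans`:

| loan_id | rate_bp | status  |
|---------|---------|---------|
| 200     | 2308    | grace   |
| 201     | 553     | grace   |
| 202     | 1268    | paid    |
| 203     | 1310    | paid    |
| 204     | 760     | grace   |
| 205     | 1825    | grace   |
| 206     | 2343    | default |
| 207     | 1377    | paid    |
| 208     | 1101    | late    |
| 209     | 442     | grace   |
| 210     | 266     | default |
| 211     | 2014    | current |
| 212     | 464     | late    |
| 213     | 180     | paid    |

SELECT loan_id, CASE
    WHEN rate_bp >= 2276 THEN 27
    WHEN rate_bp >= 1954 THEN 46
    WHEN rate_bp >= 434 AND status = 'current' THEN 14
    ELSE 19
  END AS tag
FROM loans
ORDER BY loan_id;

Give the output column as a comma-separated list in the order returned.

27, 19, 19, 19, 19, 19, 27, 19, 19, 19, 19, 46, 19, 19

loan_id=200: rate_bp >= 2276 → 27
loan_id=201: ELSE → 19
loan_id=202: ELSE → 19
loan_id=203: ELSE → 19
loan_id=204: ELSE → 19
loan_id=205: ELSE → 19
loan_id=206: rate_bp >= 2276 → 27
loan_id=207: ELSE → 19
loan_id=208: ELSE → 19
loan_id=209: ELSE → 19
loan_id=210: ELSE → 19
loan_id=211: rate_bp >= 1954 → 46
loan_id=212: ELSE → 19
loan_id=213: ELSE → 19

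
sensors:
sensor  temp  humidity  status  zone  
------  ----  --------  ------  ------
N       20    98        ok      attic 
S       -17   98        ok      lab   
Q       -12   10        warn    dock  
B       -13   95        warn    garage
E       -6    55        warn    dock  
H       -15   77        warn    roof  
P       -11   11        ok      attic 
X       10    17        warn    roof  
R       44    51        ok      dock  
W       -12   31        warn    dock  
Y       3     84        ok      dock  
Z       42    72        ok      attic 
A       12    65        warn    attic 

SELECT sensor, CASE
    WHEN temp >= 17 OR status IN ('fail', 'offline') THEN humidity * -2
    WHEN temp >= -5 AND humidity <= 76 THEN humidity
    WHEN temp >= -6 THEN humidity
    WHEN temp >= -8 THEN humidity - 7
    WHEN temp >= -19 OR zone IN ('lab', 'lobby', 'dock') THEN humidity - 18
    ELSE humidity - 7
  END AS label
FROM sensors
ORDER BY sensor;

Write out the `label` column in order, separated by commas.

sensor=A: temp >= -5 AND humidity <= 76 → 65
sensor=B: temp >= -19 OR zone IN ('lab', 'lobby', 'dock') → 77
sensor=E: temp >= -6 → 55
sensor=H: temp >= -19 OR zone IN ('lab', 'lobby', 'dock') → 59
sensor=N: temp >= 17 OR status IN ('fail', 'offline') → -196
sensor=P: temp >= -19 OR zone IN ('lab', 'lobby', 'dock') → -7
sensor=Q: temp >= -19 OR zone IN ('lab', 'lobby', 'dock') → -8
sensor=R: temp >= 17 OR status IN ('fail', 'offline') → -102
sensor=S: temp >= -19 OR zone IN ('lab', 'lobby', 'dock') → 80
sensor=W: temp >= -19 OR zone IN ('lab', 'lobby', 'dock') → 13
sensor=X: temp >= -5 AND humidity <= 76 → 17
sensor=Y: temp >= -6 → 84
sensor=Z: temp >= 17 OR status IN ('fail', 'offline') → -144

65, 77, 55, 59, -196, -7, -8, -102, 80, 13, 17, 84, -144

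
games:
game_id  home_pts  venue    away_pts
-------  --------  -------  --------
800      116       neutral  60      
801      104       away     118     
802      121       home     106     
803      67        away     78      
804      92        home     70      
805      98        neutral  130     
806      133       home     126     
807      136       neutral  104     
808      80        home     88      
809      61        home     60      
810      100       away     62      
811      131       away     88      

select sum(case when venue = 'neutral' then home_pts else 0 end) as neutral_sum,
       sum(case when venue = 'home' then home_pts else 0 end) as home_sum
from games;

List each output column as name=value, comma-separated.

neutral_sum=350, home_sum=487

[neutral_sum: venue = 'neutral']
game_id=800: ✓ → 116
game_id=801: ✗
game_id=802: ✗
game_id=803: ✗
game_id=804: ✗
game_id=805: ✓ → 98
game_id=806: ✗
game_id=807: ✓ → 136
game_id=808: ✗
game_id=809: ✗
game_id=810: ✗
game_id=811: ✗
neutral_sum = 116 + 98 + 136 = 350
—
[home_sum: venue = 'home']
game_id=800: ✗
game_id=801: ✗
game_id=802: ✓ → 121
game_id=803: ✗
game_id=804: ✓ → 92
game_id=805: ✗
game_id=806: ✓ → 133
game_id=807: ✗
game_id=808: ✓ → 80
game_id=809: ✓ → 61
game_id=810: ✗
game_id=811: ✗
home_sum = 121 + 92 + 133 + 80 + 61 = 487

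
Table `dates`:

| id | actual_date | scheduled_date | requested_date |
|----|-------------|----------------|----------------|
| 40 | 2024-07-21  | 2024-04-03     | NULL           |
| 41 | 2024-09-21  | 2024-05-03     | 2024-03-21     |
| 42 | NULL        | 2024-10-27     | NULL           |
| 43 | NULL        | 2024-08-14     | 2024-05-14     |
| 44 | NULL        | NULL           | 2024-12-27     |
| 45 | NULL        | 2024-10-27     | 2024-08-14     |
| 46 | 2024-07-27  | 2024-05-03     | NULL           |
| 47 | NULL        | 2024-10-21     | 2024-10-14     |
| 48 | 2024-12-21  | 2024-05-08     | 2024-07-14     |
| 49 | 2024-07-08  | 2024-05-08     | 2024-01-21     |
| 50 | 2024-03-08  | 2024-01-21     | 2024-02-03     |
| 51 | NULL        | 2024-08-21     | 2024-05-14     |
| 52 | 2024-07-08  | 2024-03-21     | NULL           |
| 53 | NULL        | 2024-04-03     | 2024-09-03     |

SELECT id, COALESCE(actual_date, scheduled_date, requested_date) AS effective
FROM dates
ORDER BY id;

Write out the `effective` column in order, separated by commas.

id=40: actual_date=2024-07-21 → 2024-07-21
id=41: actual_date=2024-09-21 → 2024-09-21
id=42: actual_date=NULL, scheduled_date=2024-10-27 → 2024-10-27
id=43: actual_date=NULL, scheduled_date=2024-08-14 → 2024-08-14
id=44: actual_date=NULL, scheduled_date=NULL, requested_date=2024-12-27 → 2024-12-27
id=45: actual_date=NULL, scheduled_date=2024-10-27 → 2024-10-27
id=46: actual_date=2024-07-27 → 2024-07-27
id=47: actual_date=NULL, scheduled_date=2024-10-21 → 2024-10-21
id=48: actual_date=2024-12-21 → 2024-12-21
id=49: actual_date=2024-07-08 → 2024-07-08
id=50: actual_date=2024-03-08 → 2024-03-08
id=51: actual_date=NULL, scheduled_date=2024-08-21 → 2024-08-21
id=52: actual_date=2024-07-08 → 2024-07-08
id=53: actual_date=NULL, scheduled_date=2024-04-03 → 2024-04-03

2024-07-21, 2024-09-21, 2024-10-27, 2024-08-14, 2024-12-27, 2024-10-27, 2024-07-27, 2024-10-21, 2024-12-21, 2024-07-08, 2024-03-08, 2024-08-21, 2024-07-08, 2024-04-03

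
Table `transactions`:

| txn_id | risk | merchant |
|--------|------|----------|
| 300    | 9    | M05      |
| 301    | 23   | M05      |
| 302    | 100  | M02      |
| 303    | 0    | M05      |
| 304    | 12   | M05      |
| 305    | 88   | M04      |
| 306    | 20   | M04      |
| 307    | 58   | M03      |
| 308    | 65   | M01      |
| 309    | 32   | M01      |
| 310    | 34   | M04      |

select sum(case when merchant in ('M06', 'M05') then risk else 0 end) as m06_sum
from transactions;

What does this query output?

44

txn_id=300: ✓ → 9
txn_id=301: ✓ → 23
txn_id=302: ✗
txn_id=303: ✓ → 0
txn_id=304: ✓ → 12
txn_id=305: ✗
txn_id=306: ✗
txn_id=307: ✗
txn_id=308: ✗
txn_id=309: ✗
txn_id=310: ✗
m06_sum = 9 + 23 + 12 = 44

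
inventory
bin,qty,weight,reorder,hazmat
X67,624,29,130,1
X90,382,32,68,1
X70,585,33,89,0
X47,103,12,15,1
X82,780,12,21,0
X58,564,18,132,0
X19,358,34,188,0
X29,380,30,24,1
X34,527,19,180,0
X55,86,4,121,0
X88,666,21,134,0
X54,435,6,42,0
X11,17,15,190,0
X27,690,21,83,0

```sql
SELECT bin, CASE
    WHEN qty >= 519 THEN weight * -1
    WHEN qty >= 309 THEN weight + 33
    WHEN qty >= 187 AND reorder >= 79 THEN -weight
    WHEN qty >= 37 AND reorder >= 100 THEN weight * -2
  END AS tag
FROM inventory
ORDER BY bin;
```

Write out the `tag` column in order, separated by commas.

bin=X11: (no match → NULL) → NULL
bin=X19: qty >= 309 → 67
bin=X27: qty >= 519 → -21
bin=X29: qty >= 309 → 63
bin=X34: qty >= 519 → -19
bin=X47: (no match → NULL) → NULL
bin=X54: qty >= 309 → 39
bin=X55: qty >= 37 AND reorder >= 100 → -8
bin=X58: qty >= 519 → -18
bin=X67: qty >= 519 → -29
bin=X70: qty >= 519 → -33
bin=X82: qty >= 519 → -12
bin=X88: qty >= 519 → -21
bin=X90: qty >= 309 → 65

NULL, 67, -21, 63, -19, NULL, 39, -8, -18, -29, -33, -12, -21, 65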